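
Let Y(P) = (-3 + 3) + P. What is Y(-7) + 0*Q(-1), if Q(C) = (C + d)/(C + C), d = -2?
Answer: -7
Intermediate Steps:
Y(P) = P (Y(P) = 0 + P = P)
Q(C) = (-2 + C)/(2*C) (Q(C) = (C - 2)/(C + C) = (-2 + C)/((2*C)) = (-2 + C)*(1/(2*C)) = (-2 + C)/(2*C))
Y(-7) + 0*Q(-1) = -7 + 0*((1/2)*(-2 - 1)/(-1)) = -7 + 0*((1/2)*(-1)*(-3)) = -7 + 0*(3/2) = -7 + 0 = -7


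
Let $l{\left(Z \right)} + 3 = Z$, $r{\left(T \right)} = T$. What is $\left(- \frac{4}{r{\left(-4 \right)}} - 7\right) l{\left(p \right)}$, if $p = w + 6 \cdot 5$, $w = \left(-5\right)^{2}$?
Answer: $-312$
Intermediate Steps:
$w = 25$
$p = 55$ ($p = 25 + 6 \cdot 5 = 25 + 30 = 55$)
$l{\left(Z \right)} = -3 + Z$
$\left(- \frac{4}{r{\left(-4 \right)}} - 7\right) l{\left(p \right)} = \left(- \frac{4}{-4} - 7\right) \left(-3 + 55\right) = \left(\left(-4\right) \left(- \frac{1}{4}\right) - 7\right) 52 = \left(1 - 7\right) 52 = \left(-6\right) 52 = -312$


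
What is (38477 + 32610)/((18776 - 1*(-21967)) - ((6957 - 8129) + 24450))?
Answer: 71087/17465 ≈ 4.0703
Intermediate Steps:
(38477 + 32610)/((18776 - 1*(-21967)) - ((6957 - 8129) + 24450)) = 71087/((18776 + 21967) - (-1172 + 24450)) = 71087/(40743 - 1*23278) = 71087/(40743 - 23278) = 71087/17465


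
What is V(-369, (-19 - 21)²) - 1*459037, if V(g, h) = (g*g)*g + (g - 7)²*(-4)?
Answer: -51267950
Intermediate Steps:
V(g, h) = g³ - 4*(-7 + g)² (V(g, h) = g²*g + (-7 + g)²*(-4) = g³ - 4*(-7 + g)²)
V(-369, (-19 - 21)²) - 1*459037 = ((-369)³ - 4*(-7 - 369)²) - 1*459037 = (-50243409 - 4*(-376)²) - 459037 = (-50243409 - 4*141376) - 459037 = (-50243409 - 565504) - 459037 = -50808913 - 459037 = -51267950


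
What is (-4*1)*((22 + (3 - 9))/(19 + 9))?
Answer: -16/7 ≈ -2.2857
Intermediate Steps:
(-4*1)*((22 + (3 - 9))/(19 + 9)) = -4*(22 - 6)/28 = -64/28 = -4*4/7 = -16/7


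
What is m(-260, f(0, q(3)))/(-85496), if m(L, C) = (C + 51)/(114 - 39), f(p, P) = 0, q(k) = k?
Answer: -17/2137400 ≈ -7.9536e-6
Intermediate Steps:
m(L, C) = 17/25 + C/75 (m(L, C) = (51 + C)/75 = (51 + C)*(1/75) = 17/25 + C/75)
m(-260, f(0, q(3)))/(-85496) = (17/25 + (1/75)*0)/(-85496) = (17/25 + 0)*(-1/85496) = (17/25)*(-1/85496) = -17/2137400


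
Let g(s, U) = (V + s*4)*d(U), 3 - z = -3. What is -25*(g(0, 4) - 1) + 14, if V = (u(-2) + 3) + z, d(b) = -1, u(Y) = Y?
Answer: 214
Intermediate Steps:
z = 6 (z = 3 - 1*(-3) = 3 + 3 = 6)
V = 7 (V = (-2 + 3) + 6 = 1 + 6 = 7)
g(s, U) = -7 - 4*s (g(s, U) = (7 + s*4)*(-1) = (7 + 4*s)*(-1) = -7 - 4*s)
-25*(g(0, 4) - 1) + 14 = -25*((-7 - 4*0) - 1) + 14 = -25*((-7 + 0) - 1) + 14 = -25*(-7 - 1) + 14 = -25*(-8) + 14 = 200 + 14 = 214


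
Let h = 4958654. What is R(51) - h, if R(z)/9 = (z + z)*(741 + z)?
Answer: -4231598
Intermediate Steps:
R(z) = 18*z*(741 + z) (R(z) = 9*((z + z)*(741 + z)) = 9*((2*z)*(741 + z)) = 9*(2*z*(741 + z)) = 18*z*(741 + z))
R(51) - h = 18*51*(741 + 51) - 1*4958654 = 18*51*792 - 4958654 = 727056 - 4958654 = -4231598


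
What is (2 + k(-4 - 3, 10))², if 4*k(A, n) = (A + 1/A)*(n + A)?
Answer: 2209/196 ≈ 11.270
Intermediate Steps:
k(A, n) = (A + n)*(A + 1/A)/4 (k(A, n) = ((A + 1/A)*(n + A))/4 = ((A + 1/A)*(A + n))/4 = ((A + n)*(A + 1/A))/4 = (A + n)*(A + 1/A)/4)
(2 + k(-4 - 3, 10))² = (2 + (10 + (-4 - 3)*(1 + (-4 - 3)² + (-4 - 3)*10))/(4*(-4 - 3)))² = (2 + (¼)*(10 - 7*(1 + (-7)² - 7*10))/(-7))² = (2 + (¼)*(-⅐)*(10 - 7*(1 + 49 - 70)))² = (2 + (¼)*(-⅐)*(10 - 7*(-20)))² = (2 + (¼)*(-⅐)*(10 + 140))² = (2 + (¼)*(-⅐)*150)² = (2 - 75/14)² = (-47/14)² = 2209/196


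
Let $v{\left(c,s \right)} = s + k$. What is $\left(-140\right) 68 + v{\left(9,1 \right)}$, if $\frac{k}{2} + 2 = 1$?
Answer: $-9521$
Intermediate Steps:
$k = -2$ ($k = -4 + 2 \cdot 1 = -4 + 2 = -2$)
$v{\left(c,s \right)} = -2 + s$ ($v{\left(c,s \right)} = s - 2 = -2 + s$)
$\left(-140\right) 68 + v{\left(9,1 \right)} = \left(-140\right) 68 + \left(-2 + 1\right) = -9520 - 1 = -9521$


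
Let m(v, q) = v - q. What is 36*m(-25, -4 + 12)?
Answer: -1188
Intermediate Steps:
36*m(-25, -4 + 12) = 36*(-25 - (-4 + 12)) = 36*(-25 - 1*8) = 36*(-25 - 8) = 36*(-33) = -1188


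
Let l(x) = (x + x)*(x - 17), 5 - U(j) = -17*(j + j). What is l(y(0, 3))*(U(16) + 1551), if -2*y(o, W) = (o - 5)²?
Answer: 1548750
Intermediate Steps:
U(j) = 5 + 34*j (U(j) = 5 - (-17)*(j + j) = 5 - (-17)*2*j = 5 - (-34)*j = 5 + 34*j)
y(o, W) = -(-5 + o)²/2 (y(o, W) = -(o - 5)²/2 = -(-5 + o)²/2)
l(x) = 2*x*(-17 + x) (l(x) = (2*x)*(-17 + x) = 2*x*(-17 + x))
l(y(0, 3))*(U(16) + 1551) = (2*(-(-5 + 0)²/2)*(-17 - (-5 + 0)²/2))*((5 + 34*16) + 1551) = (2*(-½*(-5)²)*(-17 - ½*(-5)²))*((5 + 544) + 1551) = (2*(-½*25)*(-17 - ½*25))*(549 + 1551) = (2*(-25/2)*(-17 - 25/2))*2100 = (2*(-25/2)*(-59/2))*2100 = (1475/2)*2100 = 1548750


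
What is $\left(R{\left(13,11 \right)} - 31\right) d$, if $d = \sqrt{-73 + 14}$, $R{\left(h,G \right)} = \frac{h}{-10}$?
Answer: $- \frac{323 i \sqrt{59}}{10} \approx - 248.1 i$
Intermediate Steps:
$R{\left(h,G \right)} = - \frac{h}{10}$ ($R{\left(h,G \right)} = h \left(- \frac{1}{10}\right) = - \frac{h}{10}$)
$d = i \sqrt{59}$ ($d = \sqrt{-59} = i \sqrt{59} \approx 7.6811 i$)
$\left(R{\left(13,11 \right)} - 31\right) d = \left(\left(- \frac{1}{10}\right) 13 - 31\right) i \sqrt{59} = \left(- \frac{13}{10} - 31\right) i \sqrt{59} = - \frac{323 i \sqrt{59}}{10}$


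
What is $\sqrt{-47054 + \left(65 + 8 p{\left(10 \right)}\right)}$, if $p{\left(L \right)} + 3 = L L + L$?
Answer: $i \sqrt{46133} \approx 214.79 i$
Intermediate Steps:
$p{\left(L \right)} = -3 + L + L^{2}$ ($p{\left(L \right)} = -3 + \left(L L + L\right) = -3 + \left(L^{2} + L\right) = -3 + \left(L + L^{2}\right) = -3 + L + L^{2}$)
$\sqrt{-47054 + \left(65 + 8 p{\left(10 \right)}\right)} = \sqrt{-47054 + \left(65 + 8 \left(-3 + 10 + 10^{2}\right)\right)} = \sqrt{-47054 + \left(65 + 8 \left(-3 + 10 + 100\right)\right)} = \sqrt{-47054 + \left(65 + 8 \cdot 107\right)} = \sqrt{-47054 + \left(65 + 856\right)} = \sqrt{-47054 + 921} = \sqrt{-46133} = i \sqrt{46133}$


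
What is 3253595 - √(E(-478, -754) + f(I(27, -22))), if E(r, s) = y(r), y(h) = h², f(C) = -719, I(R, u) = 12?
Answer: 3253595 - √227765 ≈ 3.2531e+6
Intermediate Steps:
E(r, s) = r²
3253595 - √(E(-478, -754) + f(I(27, -22))) = 3253595 - √((-478)² - 719) = 3253595 - √(228484 - 719) = 3253595 - √227765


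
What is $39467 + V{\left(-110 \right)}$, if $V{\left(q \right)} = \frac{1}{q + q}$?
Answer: $\frac{8682739}{220} \approx 39467.0$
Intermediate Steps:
$V{\left(q \right)} = \frac{1}{2 q}$
$39467 + V{\left(-110 \right)} = 39467 + \frac{1}{2 \left(-110\right)} = 39467 + \frac{1}{2} \left(- \frac{1}{110}\right) = 39467 - \frac{1}{220} = \frac{8682739}{220}$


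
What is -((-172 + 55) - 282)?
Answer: 399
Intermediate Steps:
-((-172 + 55) - 282) = -(-117 - 282) = -1*(-399) = 399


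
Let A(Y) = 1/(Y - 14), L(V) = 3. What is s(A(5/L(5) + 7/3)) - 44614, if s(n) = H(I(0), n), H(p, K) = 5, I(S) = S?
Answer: -44609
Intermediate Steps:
A(Y) = 1/(-14 + Y)
s(n) = 5
s(A(5/L(5) + 7/3)) - 44614 = 5 - 44614 = -44609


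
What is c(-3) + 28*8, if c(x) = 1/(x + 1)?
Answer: 447/2 ≈ 223.50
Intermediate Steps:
c(x) = 1/(1 + x)
c(-3) + 28*8 = 1/(1 - 3) + 28*8 = 1/(-2) + 224 = -½ + 224 = 447/2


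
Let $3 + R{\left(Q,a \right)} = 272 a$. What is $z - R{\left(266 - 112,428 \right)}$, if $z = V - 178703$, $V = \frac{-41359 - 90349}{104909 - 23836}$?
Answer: $- \frac{1259266904}{4267} \approx -2.9512 \cdot 10^{5}$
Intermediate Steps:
$V = - \frac{6932}{4267}$ ($V = - \frac{131708}{81073} = \left(-131708\right) \frac{1}{81073} = - \frac{6932}{4267} \approx -1.6246$)
$R{\left(Q,a \right)} = -3 + 272 a$
$z = - \frac{762532633}{4267}$ ($z = - \frac{6932}{4267} - 178703 = - \frac{762532633}{4267} \approx -1.787 \cdot 10^{5}$)
$z - R{\left(266 - 112,428 \right)} = - \frac{762532633}{4267} - \left(-3 + 272 \cdot 428\right) = - \frac{762532633}{4267} - \left(-3 + 116416\right) = - \frac{762532633}{4267} - 116413 = - \frac{1259266904}{4267}$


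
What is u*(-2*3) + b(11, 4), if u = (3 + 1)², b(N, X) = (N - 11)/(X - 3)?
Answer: -96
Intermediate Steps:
b(N, X) = (-11 + N)/(-3 + X)
u = 16 (u = 4² = 16)
u*(-2*3) + b(11, 4) = 16*(-2*3) + (-11 + 11)/(-3 + 4) = 16*(-6) + 0/1 = -96 + 1*0 = -96 + 0 = -96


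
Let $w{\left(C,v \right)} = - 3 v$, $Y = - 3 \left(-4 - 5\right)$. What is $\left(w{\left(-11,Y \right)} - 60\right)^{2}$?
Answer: $19881$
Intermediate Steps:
$Y = 27$ ($Y = \left(-3\right) \left(-9\right) = 27$)
$\left(w{\left(-11,Y \right)} - 60\right)^{2} = \left(\left(-3\right) 27 - 60\right)^{2} = \left(-81 - 60\right)^{2} = \left(-141\right)^{2} = 19881$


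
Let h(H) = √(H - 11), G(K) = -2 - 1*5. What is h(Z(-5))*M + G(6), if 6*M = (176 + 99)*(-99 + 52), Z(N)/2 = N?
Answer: -7 - 12925*I*√21/6 ≈ -7.0 - 9871.6*I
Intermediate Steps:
G(K) = -7 (G(K) = -2 - 5 = -7)
Z(N) = 2*N
h(H) = √(-11 + H)
M = -12925/6 (M = ((176 + 99)*(-99 + 52))/6 = (275*(-47))/6 = (⅙)*(-12925) = -12925/6 ≈ -2154.2)
h(Z(-5))*M + G(6) = √(-11 + 2*(-5))*(-12925/6) - 7 = √(-11 - 10)*(-12925/6) - 7 = √(-21)*(-12925/6) - 7 = (I*√21)*(-12925/6) - 7 = -12925*I*√21/6 - 7 = -7 - 12925*I*√21/6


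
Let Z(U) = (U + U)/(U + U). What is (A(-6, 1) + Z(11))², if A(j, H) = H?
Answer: 4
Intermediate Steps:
Z(U) = 1 (Z(U) = (2*U)/((2*U)) = (2*U)*(1/(2*U)) = 1)
(A(-6, 1) + Z(11))² = (1 + 1)² = 2² = 4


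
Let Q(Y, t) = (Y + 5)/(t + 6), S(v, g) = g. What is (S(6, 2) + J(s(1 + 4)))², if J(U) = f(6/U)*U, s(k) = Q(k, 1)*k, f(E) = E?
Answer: 64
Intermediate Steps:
Q(Y, t) = (5 + Y)/(6 + t)
s(k) = k*(5/7 + k/7) (s(k) = ((5 + k)/(6 + 1))*k = ((5 + k)/7)*k = (5/7 + k/7)*k = k*(5/7 + k/7))
J(U) = 6 (J(U) = (6/U)*U = 6)
(S(6, 2) + J(s(1 + 4)))² = (2 + 6)² = 8² = 64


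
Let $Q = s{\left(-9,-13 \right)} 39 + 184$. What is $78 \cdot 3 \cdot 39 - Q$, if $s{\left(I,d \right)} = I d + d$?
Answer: $4886$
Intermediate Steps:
$s{\left(I,d \right)} = d + I d$
$Q = 4240$ ($Q = - 13 \left(1 - 9\right) 39 + 184 = \left(-13\right) \left(-8\right) 39 + 184 = 104 \cdot 39 + 184 = 4056 + 184 = 4240$)
$78 \cdot 3 \cdot 39 - Q = 78 \cdot 3 \cdot 39 - 4240 = 234 \cdot 39 - 4240 = 9126 - 4240 = 4886$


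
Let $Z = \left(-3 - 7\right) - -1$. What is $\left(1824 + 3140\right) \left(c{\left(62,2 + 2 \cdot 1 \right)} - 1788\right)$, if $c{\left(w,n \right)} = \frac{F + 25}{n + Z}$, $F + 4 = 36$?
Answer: $- \frac{44661108}{5} \approx -8.9322 \cdot 10^{6}$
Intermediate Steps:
$F = 32$ ($F = -4 + 36 = 32$)
$Z = -9$ ($Z = -10 + 1 = -9$)
$c{\left(w,n \right)} = \frac{57}{-9 + n}$ ($c{\left(w,n \right)} = \frac{32 + 25}{n - 9} = \frac{57}{-9 + n}$)
$\left(1824 + 3140\right) \left(c{\left(62,2 + 2 \cdot 1 \right)} - 1788\right) = \left(1824 + 3140\right) \left(\frac{57}{-9 + \left(2 + 2 \cdot 1\right)} - 1788\right) = 4964 \left(\frac{57}{-9 + \left(2 + 2\right)} - 1788\right) = 4964 \left(\frac{57}{-9 + 4} - 1788\right) = 4964 \left(\frac{57}{-5} - 1788\right) = 4964 \left(57 \left(- \frac{1}{5}\right) - 1788\right) = 4964 \left(- \frac{57}{5} - 1788\right) = 4964 \left(- \frac{8997}{5}\right) = - \frac{44661108}{5}$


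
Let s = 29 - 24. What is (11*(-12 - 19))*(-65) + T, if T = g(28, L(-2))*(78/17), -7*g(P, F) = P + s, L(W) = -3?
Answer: 2635061/119 ≈ 22143.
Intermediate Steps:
s = 5
g(P, F) = -5/7 - P/7 (g(P, F) = -(P + 5)/7 = -(5 + P)/7 = -5/7 - P/7)
T = -2574/119 (T = (-5/7 - ⅐*28)*(78/17) = (-5/7 - 4)*(78*(1/17)) = -33/7*78/17 = -2574/119 ≈ -21.630)
(11*(-12 - 19))*(-65) + T = (11*(-12 - 19))*(-65) - 2574/119 = (11*(-31))*(-65) - 2574/119 = -341*(-65) - 2574/119 = 22165 - 2574/119 = 2635061/119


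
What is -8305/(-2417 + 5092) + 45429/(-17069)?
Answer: -52656124/9131915 ≈ -5.7662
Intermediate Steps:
-8305/(-2417 + 5092) + 45429/(-17069) = -8305/2675 + 45429*(-1/17069) = -8305*1/2675 - 45429/17069 = -1661/535 - 45429/17069 = -52656124/9131915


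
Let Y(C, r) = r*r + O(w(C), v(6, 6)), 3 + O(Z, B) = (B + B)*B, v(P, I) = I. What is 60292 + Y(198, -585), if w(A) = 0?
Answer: 402586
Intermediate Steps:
O(Z, B) = -3 + 2*B**2 (O(Z, B) = -3 + (B + B)*B = -3 + (2*B)*B = -3 + 2*B**2)
Y(C, r) = 69 + r**2 (Y(C, r) = r*r + (-3 + 2*6**2) = r**2 + (-3 + 2*36) = r**2 + (-3 + 72) = r**2 + 69 = 69 + r**2)
60292 + Y(198, -585) = 60292 + (69 + (-585)**2) = 60292 + (69 + 342225) = 60292 + 342294 = 402586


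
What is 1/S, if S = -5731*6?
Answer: -1/34386 ≈ -2.9082e-5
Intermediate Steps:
S = -34386
1/S = 1/(-34386) = -1/34386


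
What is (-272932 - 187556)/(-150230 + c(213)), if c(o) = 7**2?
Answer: 460488/150181 ≈ 3.0662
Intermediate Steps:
c(o) = 49
(-272932 - 187556)/(-150230 + c(213)) = (-272932 - 187556)/(-150230 + 49) = -460488/(-150181) = -460488*(-1/150181) = 460488/150181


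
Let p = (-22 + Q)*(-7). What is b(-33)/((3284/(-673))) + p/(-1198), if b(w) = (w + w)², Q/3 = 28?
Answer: -438827146/491779 ≈ -892.33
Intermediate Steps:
Q = 84 (Q = 3*28 = 84)
b(w) = 4*w² (b(w) = (2*w)² = 4*w²)
p = -434 (p = (-22 + 84)*(-7) = 62*(-7) = -434)
b(-33)/((3284/(-673))) + p/(-1198) = (4*(-33)²)/((3284/(-673))) - 434/(-1198) = (4*1089)/((3284*(-1/673))) - 434*(-1/1198) = 4356/(-3284/673) + 217/599 = 4356*(-673/3284) + 217/599 = -732897/821 + 217/599 = -438827146/491779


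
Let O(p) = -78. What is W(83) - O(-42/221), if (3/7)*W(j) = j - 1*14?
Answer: 239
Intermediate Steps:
W(j) = -98/3 + 7*j/3 (W(j) = 7*(j - 1*14)/3 = 7*(j - 14)/3 = 7*(-14 + j)/3 = -98/3 + 7*j/3)
W(83) - O(-42/221) = (-98/3 + (7/3)*83) - 1*(-78) = (-98/3 + 581/3) + 78 = 161 + 78 = 239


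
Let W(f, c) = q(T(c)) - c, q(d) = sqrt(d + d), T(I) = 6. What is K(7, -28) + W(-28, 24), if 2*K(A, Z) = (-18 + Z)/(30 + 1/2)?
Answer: -1510/61 + 2*sqrt(3) ≈ -21.290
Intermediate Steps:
q(d) = sqrt(2)*sqrt(d) (q(d) = sqrt(2*d) = sqrt(2)*sqrt(d))
W(f, c) = -c + 2*sqrt(3) (W(f, c) = sqrt(2)*sqrt(6) - c = 2*sqrt(3) - c = -c + 2*sqrt(3))
K(A, Z) = -18/61 + Z/61 (K(A, Z) = ((-18 + Z)/(30 + 1/2))/2 = ((-18 + Z)/(61/2))/2 = ((-18 + Z)*(2/61))/2 = (-36/61 + 2*Z/61)/2 = -18/61 + Z/61)
K(7, -28) + W(-28, 24) = (-18/61 + (1/61)*(-28)) + (-1*24 + 2*sqrt(3)) = (-18/61 - 28/61) + (-24 + 2*sqrt(3)) = -46/61 + (-24 + 2*sqrt(3)) = -1510/61 + 2*sqrt(3)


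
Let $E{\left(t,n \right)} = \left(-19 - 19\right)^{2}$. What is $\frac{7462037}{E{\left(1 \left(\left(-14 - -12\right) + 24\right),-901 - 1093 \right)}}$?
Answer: $\frac{7462037}{1444} \approx 5167.6$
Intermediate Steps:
$E{\left(t,n \right)} = 1444$ ($E{\left(t,n \right)} = \left(-38\right)^{2} = 1444$)
$\frac{7462037}{E{\left(1 \left(\left(-14 - -12\right) + 24\right),-901 - 1093 \right)}} = \frac{7462037}{1444}$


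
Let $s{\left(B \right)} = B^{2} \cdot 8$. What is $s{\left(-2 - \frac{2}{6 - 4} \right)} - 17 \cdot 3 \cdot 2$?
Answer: $-30$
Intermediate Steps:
$s{\left(B \right)} = 8 B^{2}$
$s{\left(-2 - \frac{2}{6 - 4} \right)} - 17 \cdot 3 \cdot 2 = 8 \left(-2 - \frac{2}{6 - 4}\right)^{2} - 17 \cdot 3 \cdot 2 = 8 \left(-2 - \frac{2}{2}\right)^{2} - 51 \cdot 2 = 8 \left(-2 - 1\right)^{2} - 102 = 8 \left(-3\right)^{2} - 102 = 8 \cdot 9 - 102 = 72 - 102 = -30$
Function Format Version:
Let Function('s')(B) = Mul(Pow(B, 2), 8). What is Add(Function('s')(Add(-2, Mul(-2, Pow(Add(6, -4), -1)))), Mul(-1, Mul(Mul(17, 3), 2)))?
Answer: -30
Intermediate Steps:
Function('s')(B) = Mul(8, Pow(B, 2))
Add(Function('s')(Add(-2, Mul(-2, Pow(Add(6, -4), -1)))), Mul(-1, Mul(Mul(17, 3), 2))) = Add(Mul(8, Pow(Add(-2, Mul(-2, Pow(Add(6, -4), -1))), 2)), Mul(-1, Mul(Mul(17, 3), 2))) = Add(Mul(8, Pow(Add(-2, Mul(-2, Pow(2, -1))), 2)), Mul(-1, Mul(51, 2))) = Add(Mul(8, Pow(Add(-2, Mul(-2, Rational(1, 2))), 2)), Mul(-1, 102)) = Add(Mul(8, Pow(Add(-2, -1), 2)), -102) = Add(Mul(8, Pow(-3, 2)), -102) = Add(Mul(8, 9), -102) = Add(72, -102) = -30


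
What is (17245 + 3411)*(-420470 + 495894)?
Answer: 1557958144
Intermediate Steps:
(17245 + 3411)*(-420470 + 495894) = 20656*75424 = 1557958144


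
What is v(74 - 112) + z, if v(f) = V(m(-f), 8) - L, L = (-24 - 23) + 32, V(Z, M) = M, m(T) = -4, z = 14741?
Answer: 14764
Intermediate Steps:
L = -15 (L = -47 + 32 = -15)
v(f) = 23 (v(f) = 8 - 1*(-15) = 8 + 15 = 23)
v(74 - 112) + z = 23 + 14741 = 14764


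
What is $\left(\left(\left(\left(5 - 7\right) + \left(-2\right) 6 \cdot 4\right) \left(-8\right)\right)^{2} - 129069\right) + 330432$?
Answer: $361363$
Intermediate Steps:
$\left(\left(\left(\left(5 - 7\right) + \left(-2\right) 6 \cdot 4\right) \left(-8\right)\right)^{2} - 129069\right) + 330432 = \left(\left(\left(\left(5 - 7\right) - 48\right) \left(-8\right)\right)^{2} - 129069\right) + 330432 = \left(\left(\left(-2 - 48\right) \left(-8\right)\right)^{2} - 129069\right) + 330432 = \left(\left(\left(-50\right) \left(-8\right)\right)^{2} - 129069\right) + 330432 = \left(400^{2} - 129069\right) + 330432 = \left(160000 - 129069\right) + 330432 = 30931 + 330432 = 361363$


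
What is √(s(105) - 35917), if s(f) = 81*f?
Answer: 2*I*√6853 ≈ 165.57*I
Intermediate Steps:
√(s(105) - 35917) = √(81*105 - 35917) = √(8505 - 35917) = √(-27412) = 2*I*√6853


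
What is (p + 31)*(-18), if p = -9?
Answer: -396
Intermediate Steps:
(p + 31)*(-18) = (-9 + 31)*(-18) = 22*(-18) = -396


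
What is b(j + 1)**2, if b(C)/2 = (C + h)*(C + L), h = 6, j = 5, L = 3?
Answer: 46656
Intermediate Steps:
b(C) = 2*(3 + C)*(6 + C) (b(C) = 2*((C + 6)*(C + 3)) = 2*((6 + C)*(3 + C)) = 2*((3 + C)*(6 + C)) = 2*(3 + C)*(6 + C))
b(j + 1)**2 = (36 + 2*(5 + 1)**2 + 18*(5 + 1))**2 = (36 + 2*6**2 + 18*6)**2 = (36 + 2*36 + 108)**2 = (36 + 72 + 108)**2 = 216**2 = 46656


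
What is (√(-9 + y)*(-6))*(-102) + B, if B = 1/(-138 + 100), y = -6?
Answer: -1/38 + 612*I*√15 ≈ -0.026316 + 2370.3*I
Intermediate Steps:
B = -1/38 (B = 1/(-38) = -1/38 ≈ -0.026316)
(√(-9 + y)*(-6))*(-102) + B = (√(-9 - 6)*(-6))*(-102) - 1/38 = (√(-15)*(-6))*(-102) - 1/38 = ((I*√15)*(-6))*(-102) - 1/38 = -6*I*√15*(-102) - 1/38 = 612*I*√15 - 1/38 = -1/38 + 612*I*√15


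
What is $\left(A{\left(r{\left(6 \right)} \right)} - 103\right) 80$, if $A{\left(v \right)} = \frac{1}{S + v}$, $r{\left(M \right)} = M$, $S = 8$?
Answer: $- \frac{57640}{7} \approx -8234.3$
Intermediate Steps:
$A{\left(v \right)} = \frac{1}{8 + v}$
$\left(A{\left(r{\left(6 \right)} \right)} - 103\right) 80 = \left(\frac{1}{8 + 6} - 103\right) 80 = \left(\frac{1}{14} - 103\right) 80 = \left(- \frac{1441}{14}\right) 80 = - \frac{57640}{7}$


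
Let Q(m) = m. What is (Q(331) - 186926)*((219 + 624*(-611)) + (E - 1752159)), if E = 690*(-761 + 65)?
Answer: 487655583180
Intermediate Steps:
E = -480240 (E = 690*(-696) = -480240)
(Q(331) - 186926)*((219 + 624*(-611)) + (E - 1752159)) = (331 - 186926)*((219 + 624*(-611)) + (-480240 - 1752159)) = -186595*((219 - 381264) - 2232399) = -186595*(-381045 - 2232399) = -186595*(-2613444) = 487655583180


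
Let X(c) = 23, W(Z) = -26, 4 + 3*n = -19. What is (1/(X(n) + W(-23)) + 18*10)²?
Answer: 290521/9 ≈ 32280.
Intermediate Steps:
n = -23/3 (n = -4/3 + (⅓)*(-19) = -4/3 - 19/3 = -23/3 ≈ -7.6667)
(1/(X(n) + W(-23)) + 18*10)² = (1/(23 - 26) + 18*10)² = (1/(-3) + 180)² = (-⅓ + 180)² = (539/3)² = 290521/9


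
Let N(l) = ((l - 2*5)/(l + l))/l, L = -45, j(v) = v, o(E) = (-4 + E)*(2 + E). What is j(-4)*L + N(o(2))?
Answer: 11511/64 ≈ 179.86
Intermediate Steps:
N(l) = (-10 + l)/(2*l²) (N(l) = ((l - 10)/((2*l)))/l = ((-10 + l)*(1/(2*l)))/l = ((-10 + l)/(2*l))/l = (-10 + l)/(2*l²))
j(-4)*L + N(o(2)) = -4*(-45) + (-10 + (-8 + 2² - 2*2))/(2*(-8 + 2² - 2*2)²) = 180 + (-10 + (-8 + 4 - 4))/(2*(-8 + 4 - 4)²) = 180 + (½)*(-10 - 8)/(-8)² = 180 + (½)*(1/64)*(-18) = 180 - 9/64 = 11511/64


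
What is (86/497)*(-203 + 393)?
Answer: 16340/497 ≈ 32.877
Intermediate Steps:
(86/497)*(-203 + 393) = (86*(1/497))*190 = (86/497)*190 = 16340/497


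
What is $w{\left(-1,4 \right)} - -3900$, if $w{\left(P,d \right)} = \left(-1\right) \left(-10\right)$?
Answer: $3910$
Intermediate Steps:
$w{\left(P,d \right)} = 10$
$w{\left(-1,4 \right)} - -3900 = 10 - -3900 = 10 + 3900 = 3910$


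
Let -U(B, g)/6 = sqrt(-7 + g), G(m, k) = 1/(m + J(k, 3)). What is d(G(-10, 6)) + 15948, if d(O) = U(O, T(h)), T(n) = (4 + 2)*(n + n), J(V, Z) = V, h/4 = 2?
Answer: 15948 - 6*sqrt(89) ≈ 15891.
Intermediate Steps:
h = 8 (h = 4*2 = 8)
G(m, k) = 1/(k + m) (G(m, k) = 1/(m + k) = 1/(k + m))
T(n) = 12*n (T(n) = 6*(2*n) = 12*n)
U(B, g) = -6*sqrt(-7 + g)
d(O) = -6*sqrt(89) (d(O) = -6*sqrt(-7 + 12*8) = -6*sqrt(-7 + 96) = -6*sqrt(89))
d(G(-10, 6)) + 15948 = -6*sqrt(89) + 15948 = 15948 - 6*sqrt(89)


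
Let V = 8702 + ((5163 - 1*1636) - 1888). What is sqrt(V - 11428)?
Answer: I*sqrt(1087) ≈ 32.97*I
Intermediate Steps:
V = 10341 (V = 8702 + ((5163 - 1636) - 1888) = 8702 + (3527 - 1888) = 8702 + 1639 = 10341)
sqrt(V - 11428) = sqrt(10341 - 11428) = sqrt(-1087) = I*sqrt(1087)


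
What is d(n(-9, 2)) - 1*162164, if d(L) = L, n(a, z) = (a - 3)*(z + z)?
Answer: -162212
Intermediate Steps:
n(a, z) = 2*z*(-3 + a) (n(a, z) = (-3 + a)*(2*z) = 2*z*(-3 + a))
d(n(-9, 2)) - 1*162164 = 2*2*(-3 - 9) - 1*162164 = 2*2*(-12) - 162164 = -48 - 162164 = -162212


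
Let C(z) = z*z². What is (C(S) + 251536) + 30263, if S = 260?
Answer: 17857799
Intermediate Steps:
C(z) = z³
(C(S) + 251536) + 30263 = (260³ + 251536) + 30263 = (17576000 + 251536) + 30263 = 17827536 + 30263 = 17857799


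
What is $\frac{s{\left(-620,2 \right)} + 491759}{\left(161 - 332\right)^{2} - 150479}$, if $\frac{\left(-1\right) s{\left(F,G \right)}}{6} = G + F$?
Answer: $- \frac{495467}{121238} \approx -4.0867$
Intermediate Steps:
$s{\left(F,G \right)} = - 6 F - 6 G$ ($s{\left(F,G \right)} = - 6 \left(G + F\right) = - 6 \left(F + G\right) = - 6 F - 6 G$)
$\frac{s{\left(-620,2 \right)} + 491759}{\left(161 - 332\right)^{2} - 150479} = \frac{\left(\left(-6\right) \left(-620\right) - 12\right) + 491759}{\left(161 - 332\right)^{2} - 150479} = \frac{\left(3720 - 12\right) + 491759}{\left(-171\right)^{2} - 150479} = \frac{3708 + 491759}{29241 - 150479} = \frac{495467}{-121238} = 495467 \left(- \frac{1}{121238}\right) = - \frac{495467}{121238}$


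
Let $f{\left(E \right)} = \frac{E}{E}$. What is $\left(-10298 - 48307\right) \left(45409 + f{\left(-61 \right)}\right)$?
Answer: $-2661253050$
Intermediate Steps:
$f{\left(E \right)} = 1$
$\left(-10298 - 48307\right) \left(45409 + f{\left(-61 \right)}\right) = \left(-10298 - 48307\right) \left(45409 + 1\right) = \left(-58605\right) 45410 = -2661253050$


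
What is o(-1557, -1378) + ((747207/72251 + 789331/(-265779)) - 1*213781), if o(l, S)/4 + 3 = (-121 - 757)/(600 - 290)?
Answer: -636352483424192299/2976433771995 ≈ -2.1380e+5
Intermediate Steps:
o(l, S) = -3616/155 (o(l, S) = -12 + 4*((-121 - 757)/(600 - 290)) = -12 + 4*(-878/310) = -12 + 4*(-878*1/310) = -12 + 4*(-439/155) = -12 - 1756/155 = -3616/155)
o(-1557, -1378) + ((747207/72251 + 789331/(-265779)) - 1*213781) = -3616/155 + ((747207/72251 + 789331/(-265779)) - 1*213781) = -3616/155 + ((747207*(1/72251) + 789331*(-1/265779)) - 213781) = -3616/155 + ((747207/72251 - 789331/265779) - 213781) = -3616/155 + (141561975172/19202798529 - 213781) = -3616/155 - 4105051910352977/19202798529 = -636352483424192299/2976433771995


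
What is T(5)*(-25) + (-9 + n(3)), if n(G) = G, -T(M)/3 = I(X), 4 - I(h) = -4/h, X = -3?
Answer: 194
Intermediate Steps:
I(h) = 4 + 4/h (I(h) = 4 - (-4)/h = 4 + 4/h)
T(M) = -8 (T(M) = -3*(4 + 4/(-3)) = -3*(4 + 4*(-⅓)) = -3*(4 - 4/3) = -3*8/3 = -8)
T(5)*(-25) + (-9 + n(3)) = -8*(-25) + (-9 + 3) = 200 - 6 = 194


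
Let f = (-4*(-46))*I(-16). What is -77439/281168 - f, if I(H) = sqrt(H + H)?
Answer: -77439/281168 - 736*I*sqrt(2) ≈ -0.27542 - 1040.9*I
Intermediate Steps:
I(H) = sqrt(2)*sqrt(H) (I(H) = sqrt(2*H) = sqrt(2)*sqrt(H))
f = 736*I*sqrt(2) (f = (-4*(-46))*(sqrt(2)*sqrt(-16)) = 184*(sqrt(2)*(4*I)) = 184*(4*I*sqrt(2)) = 736*I*sqrt(2) ≈ 1040.9*I)
-77439/281168 - f = -77439/281168 - 736*I*sqrt(2)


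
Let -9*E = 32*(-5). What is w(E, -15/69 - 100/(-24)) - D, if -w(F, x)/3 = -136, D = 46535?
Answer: -46127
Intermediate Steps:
E = 160/9 (E = -32*(-5)/9 = -⅑*(-160) = 160/9 ≈ 17.778)
w(F, x) = 408 (w(F, x) = -3*(-136) = 408)
w(E, -15/69 - 100/(-24)) - D = 408 - 1*46535 = 408 - 46535 = -46127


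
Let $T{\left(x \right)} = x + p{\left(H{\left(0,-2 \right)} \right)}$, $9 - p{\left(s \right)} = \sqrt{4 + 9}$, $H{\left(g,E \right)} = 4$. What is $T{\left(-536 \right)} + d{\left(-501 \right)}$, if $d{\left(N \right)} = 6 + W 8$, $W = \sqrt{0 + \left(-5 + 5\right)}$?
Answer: $-521 - \sqrt{13} \approx -524.61$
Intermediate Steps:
$p{\left(s \right)} = 9 - \sqrt{13}$ ($p{\left(s \right)} = 9 - \sqrt{4 + 9} = 9 - \sqrt{13}$)
$T{\left(x \right)} = 9 + x - \sqrt{13}$ ($T{\left(x \right)} = x + \left(9 - \sqrt{13}\right) = 9 + x - \sqrt{13}$)
$W = 0$ ($W = \sqrt{0 + 0} = \sqrt{0} = 0$)
$d{\left(N \right)} = 6$ ($d{\left(N \right)} = 6 + 0 \cdot 8 = 6 + 0 = 6$)
$T{\left(-536 \right)} + d{\left(-501 \right)} = \left(9 - 536 - \sqrt{13}\right) + 6 = \left(-527 - \sqrt{13}\right) + 6 = -521 - \sqrt{13}$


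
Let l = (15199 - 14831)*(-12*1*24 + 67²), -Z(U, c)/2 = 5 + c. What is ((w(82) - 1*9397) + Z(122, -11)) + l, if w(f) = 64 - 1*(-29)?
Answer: 1536676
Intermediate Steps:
w(f) = 93 (w(f) = 64 + 29 = 93)
Z(U, c) = -10 - 2*c (Z(U, c) = -2*(5 + c) = -10 - 2*c)
l = 1545968 (l = 368*(-12*24 + 4489) = 368*(-288 + 4489) = 368*4201 = 1545968)
((w(82) - 1*9397) + Z(122, -11)) + l = ((93 - 1*9397) + (-10 - 2*(-11))) + 1545968 = ((93 - 9397) + (-10 + 22)) + 1545968 = (-9304 + 12) + 1545968 = -9292 + 1545968 = 1536676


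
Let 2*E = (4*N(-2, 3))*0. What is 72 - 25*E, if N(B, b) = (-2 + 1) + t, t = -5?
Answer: 72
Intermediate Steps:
N(B, b) = -6 (N(B, b) = (-2 + 1) - 5 = -1 - 5 = -6)
E = 0 (E = ((4*(-6))*0)/2 = (-24*0)/2 = (½)*0 = 0)
72 - 25*E = 72 - 25*0 = 72 + 0 = 72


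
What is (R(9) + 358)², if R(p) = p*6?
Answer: 169744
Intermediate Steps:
R(p) = 6*p
(R(9) + 358)² = (6*9 + 358)² = (54 + 358)² = 412² = 169744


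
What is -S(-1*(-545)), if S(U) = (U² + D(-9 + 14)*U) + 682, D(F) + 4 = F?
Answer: -298252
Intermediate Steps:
D(F) = -4 + F
S(U) = 682 + U + U² (S(U) = (U² + (-4 + (-9 + 14))*U) + 682 = (U² + (-4 + 5)*U) + 682 = (U² + 1*U) + 682 = (U² + U) + 682 = (U + U²) + 682 = 682 + U + U²)
-S(-1*(-545)) = -(682 - 1*(-545) + (-1*(-545))²) = -(682 + 545 + 545²) = -(682 + 545 + 297025) = -1*298252 = -298252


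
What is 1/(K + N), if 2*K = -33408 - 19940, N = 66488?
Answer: 1/39814 ≈ 2.5117e-5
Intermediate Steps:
K = -26674 (K = (-33408 - 19940)/2 = (½)*(-53348) = -26674)
1/(K + N) = 1/(-26674 + 66488) = 1/39814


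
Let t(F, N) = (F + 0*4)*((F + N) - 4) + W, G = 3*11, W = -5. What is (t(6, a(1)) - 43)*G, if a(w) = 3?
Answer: -594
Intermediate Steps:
G = 33
t(F, N) = -5 + F*(-4 + F + N) (t(F, N) = (F + 0*4)*((F + N) - 4) - 5 = (F + 0)*(-4 + F + N) - 5 = F*(-4 + F + N) - 5 = -5 + F*(-4 + F + N))
(t(6, a(1)) - 43)*G = ((-5 + 6**2 - 4*6 + 6*3) - 43)*33 = ((-5 + 36 - 24 + 18) - 43)*33 = (25 - 43)*33 = -18*33 = -594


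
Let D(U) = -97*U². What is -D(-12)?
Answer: 13968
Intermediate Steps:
-D(-12) = -(-97)*(-12)² = -(-97)*144 = -1*(-13968) = 13968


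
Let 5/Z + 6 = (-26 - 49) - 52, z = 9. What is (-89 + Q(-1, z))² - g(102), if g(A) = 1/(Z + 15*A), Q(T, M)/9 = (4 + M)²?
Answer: 417271224507/203485 ≈ 2.0506e+6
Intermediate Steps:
Q(T, M) = 9*(4 + M)²
Z = -5/133 (Z = 5/(-6 + ((-26 - 49) - 52)) = 5/(-6 + (-75 - 52)) = 5/(-6 - 127) = 5/(-133) = 5*(-1/133) = -5/133 ≈ -0.037594)
g(A) = 1/(-5/133 + 15*A)
(-89 + Q(-1, z))² - g(102) = (-89 + 9*(4 + 9)²)² - 133/(5*(-1 + 399*102)) = (-89 + 9*13²)² - 133/(5*(-1 + 40698)) = (-89 + 9*169)² - 133/(5*40697) = (-89 + 1521)² - 133/(5*40697) = 1432² - 1*133/203485 = 2050624 - 133/203485 = 417271224507/203485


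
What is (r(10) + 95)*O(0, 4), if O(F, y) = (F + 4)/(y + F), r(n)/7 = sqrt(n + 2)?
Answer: 95 + 14*sqrt(3) ≈ 119.25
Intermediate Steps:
r(n) = 7*sqrt(2 + n) (r(n) = 7*sqrt(n + 2) = 7*sqrt(2 + n))
O(F, y) = (4 + F)/(F + y)
(r(10) + 95)*O(0, 4) = (7*sqrt(2 + 10) + 95)*((4 + 0)/(0 + 4)) = (7*sqrt(12) + 95)*(4/4) = (7*(2*sqrt(3)) + 95)*((1/4)*4) = (14*sqrt(3) + 95)*1 = (95 + 14*sqrt(3))*1 = 95 + 14*sqrt(3)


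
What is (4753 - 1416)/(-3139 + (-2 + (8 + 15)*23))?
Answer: -3337/2612 ≈ -1.2776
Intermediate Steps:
(4753 - 1416)/(-3139 + (-2 + (8 + 15)*23)) = 3337/(-3139 + (-2 + 23*23)) = 3337/(-3139 + (-2 + 529)) = 3337/(-3139 + 527) = 3337/(-2612) = 3337*(-1/2612) = -3337/2612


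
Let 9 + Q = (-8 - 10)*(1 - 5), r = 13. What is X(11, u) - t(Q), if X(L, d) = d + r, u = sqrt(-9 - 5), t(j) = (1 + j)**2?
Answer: -4083 + I*sqrt(14) ≈ -4083.0 + 3.7417*I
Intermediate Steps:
Q = 63 (Q = -9 + (-8 - 10)*(1 - 5) = -9 - 18*(-4) = -9 + 72 = 63)
u = I*sqrt(14) (u = sqrt(-14) = I*sqrt(14) ≈ 3.7417*I)
X(L, d) = 13 + d (X(L, d) = d + 13 = 13 + d)
X(11, u) - t(Q) = (13 + I*sqrt(14)) - (1 + 63)**2 = (13 + I*sqrt(14)) - 1*64**2 = (13 + I*sqrt(14)) - 1*4096 = (13 + I*sqrt(14)) - 4096 = -4083 + I*sqrt(14)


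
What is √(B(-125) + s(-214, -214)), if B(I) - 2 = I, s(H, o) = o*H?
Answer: √45673 ≈ 213.71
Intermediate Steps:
s(H, o) = H*o
B(I) = 2 + I
√(B(-125) + s(-214, -214)) = √((2 - 125) - 214*(-214)) = √(-123 + 45796) = √45673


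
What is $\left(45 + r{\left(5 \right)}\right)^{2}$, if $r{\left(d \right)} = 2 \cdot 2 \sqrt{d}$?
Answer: $2105 + 360 \sqrt{5} \approx 2910.0$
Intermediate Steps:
$r{\left(d \right)} = 4 \sqrt{d}$
$\left(45 + r{\left(5 \right)}\right)^{2} = \left(45 + 4 \sqrt{5}\right)^{2}$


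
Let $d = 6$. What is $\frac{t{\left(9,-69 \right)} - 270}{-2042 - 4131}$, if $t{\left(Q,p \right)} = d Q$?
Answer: $\frac{216}{6173} \approx 0.034991$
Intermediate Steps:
$t{\left(Q,p \right)} = 6 Q$
$\frac{t{\left(9,-69 \right)} - 270}{-2042 - 4131} = \frac{6 \cdot 9 - 270}{-2042 - 4131} = \frac{54 - 270}{-6173} = \left(-216\right) \left(- \frac{1}{6173}\right) = \frac{216}{6173}$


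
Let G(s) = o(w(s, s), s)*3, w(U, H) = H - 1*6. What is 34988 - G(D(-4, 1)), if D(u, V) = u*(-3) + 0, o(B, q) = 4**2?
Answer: 34940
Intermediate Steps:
w(U, H) = -6 + H (w(U, H) = H - 6 = -6 + H)
o(B, q) = 16
D(u, V) = -3*u (D(u, V) = -3*u + 0 = -3*u)
G(s) = 48 (G(s) = 16*3 = 48)
34988 - G(D(-4, 1)) = 34988 - 1*48 = 34988 - 48 = 34940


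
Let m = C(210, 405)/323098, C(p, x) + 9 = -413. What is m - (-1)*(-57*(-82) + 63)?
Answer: 765257402/161549 ≈ 4737.0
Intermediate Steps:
C(p, x) = -422 (C(p, x) = -9 - 413 = -422)
m = -211/161549 (m = -422/323098 = -422*1/323098 = -211/161549 ≈ -0.0013061)
m - (-1)*(-57*(-82) + 63) = -211/161549 - (-1)*(-57*(-82) + 63) = -211/161549 - (-1)*(4674 + 63) = -211/161549 - (-1)*4737 = -211/161549 - 1*(-4737) = -211/161549 + 4737 = 765257402/161549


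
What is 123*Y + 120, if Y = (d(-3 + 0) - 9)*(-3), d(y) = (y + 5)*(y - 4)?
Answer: 8607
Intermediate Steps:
d(y) = (-4 + y)*(5 + y) (d(y) = (5 + y)*(-4 + y) = (-4 + y)*(5 + y))
Y = 69 (Y = ((-20 + (-3 + 0) + (-3 + 0)**2) - 9)*(-3) = ((-20 - 3 + (-3)**2) - 9)*(-3) = ((-20 - 3 + 9) - 9)*(-3) = (-14 - 9)*(-3) = -23*(-3) = 69)
123*Y + 120 = 123*69 + 120 = 8487 + 120 = 8607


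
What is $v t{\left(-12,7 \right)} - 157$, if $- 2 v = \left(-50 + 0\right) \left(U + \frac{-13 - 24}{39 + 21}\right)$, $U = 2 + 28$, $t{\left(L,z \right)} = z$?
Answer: $\frac{59821}{12} \approx 4985.1$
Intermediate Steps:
$U = 30$
$v = \frac{8815}{12}$ ($v = - \frac{\left(-50 + 0\right) \left(30 + \frac{-13 - 24}{39 + 21}\right)}{2} = - \frac{\left(-50\right) \left(30 - \frac{37}{60}\right)}{2} = - \frac{\left(-50\right) \frac{1763}{60}}{2} = \left(- \frac{1}{2}\right) \left(- \frac{8815}{6}\right) = \frac{8815}{12} \approx 734.58$)
$v t{\left(-12,7 \right)} - 157 = \frac{8815}{12} \cdot 7 - 157 = \frac{61705}{12} - 157 = \frac{59821}{12}$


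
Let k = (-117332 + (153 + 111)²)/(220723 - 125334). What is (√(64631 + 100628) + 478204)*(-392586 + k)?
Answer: -17907990736472360/95389 - 37448433590*√165259/95389 ≈ -1.8790e+11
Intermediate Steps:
k = -47636/95389 (k = (-117332 + 264²)/95389 = (-117332 + 69696)*(1/95389) = -47636*1/95389 = -47636/95389 ≈ -0.49939)
(√(64631 + 100628) + 478204)*(-392586 + k) = (√(64631 + 100628) + 478204)*(-392586 - 47636/95389) = (√165259 + 478204)*(-37448433590/95389) = (478204 + √165259)*(-37448433590/95389) = -17907990736472360/95389 - 37448433590*√165259/95389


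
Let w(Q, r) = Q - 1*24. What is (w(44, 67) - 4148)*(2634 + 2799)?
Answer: -22427424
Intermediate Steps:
w(Q, r) = -24 + Q (w(Q, r) = Q - 24 = -24 + Q)
(w(44, 67) - 4148)*(2634 + 2799) = ((-24 + 44) - 4148)*(2634 + 2799) = (20 - 4148)*5433 = -4128*5433 = -22427424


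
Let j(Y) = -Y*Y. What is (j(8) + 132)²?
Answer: 4624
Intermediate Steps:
j(Y) = -Y²
(j(8) + 132)² = (-1*8² + 132)² = (-1*64 + 132)² = (-64 + 132)² = 68² = 4624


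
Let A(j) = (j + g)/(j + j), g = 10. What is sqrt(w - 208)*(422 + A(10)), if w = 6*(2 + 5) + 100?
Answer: 423*I*sqrt(66) ≈ 3436.5*I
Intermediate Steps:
w = 142 (w = 6*7 + 100 = 42 + 100 = 142)
A(j) = (10 + j)/(2*j) (A(j) = (j + 10)/(j + j) = (10 + j)/((2*j)) = (10 + j)*(1/(2*j)) = (10 + j)/(2*j))
sqrt(w - 208)*(422 + A(10)) = sqrt(142 - 208)*(422 + (1/2)*(10 + 10)/10) = sqrt(-66)*(422 + (1/2)*(1/10)*20) = (I*sqrt(66))*(422 + 1) = (I*sqrt(66))*423 = 423*I*sqrt(66)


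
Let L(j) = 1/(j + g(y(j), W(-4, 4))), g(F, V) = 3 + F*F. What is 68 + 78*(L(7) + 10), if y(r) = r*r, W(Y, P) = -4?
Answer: 2044606/2411 ≈ 848.03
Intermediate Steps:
y(r) = r²
g(F, V) = 3 + F²
L(j) = 1/(3 + j + j⁴) (L(j) = 1/(j + (3 + (j²)²)) = 1/(j + (3 + j⁴)) = 1/(3 + j + j⁴))
68 + 78*(L(7) + 10) = 68 + 78*(1/(3 + 7 + 7⁴) + 10) = 68 + 78*(1/(3 + 7 + 2401) + 10) = 68 + 78*(1/2411 + 10) = 68 + 78*(24111/2411) = 68 + 1880658/2411 = 2044606/2411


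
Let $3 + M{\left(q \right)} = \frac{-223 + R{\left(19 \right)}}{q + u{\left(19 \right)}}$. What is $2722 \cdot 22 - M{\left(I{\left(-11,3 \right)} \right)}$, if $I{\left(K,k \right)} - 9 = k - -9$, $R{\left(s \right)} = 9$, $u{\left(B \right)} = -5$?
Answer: $\frac{479203}{8} \approx 59900.0$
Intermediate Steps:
$I{\left(K,k \right)} = 18 + k$ ($I{\left(K,k \right)} = 9 + \left(k - -9\right) = 9 + \left(k + 9\right) = 9 + \left(9 + k\right) = 18 + k$)
$M{\left(q \right)} = -3 - \frac{214}{-5 + q}$ ($M{\left(q \right)} = -3 + \frac{-223 + 9}{q - 5} = -3 - \frac{214}{-5 + q}$)
$2722 \cdot 22 - M{\left(I{\left(-11,3 \right)} \right)} = 2722 \cdot 22 - \frac{-199 - 3 \left(18 + 3\right)}{-5 + \left(18 + 3\right)} = 59884 - \frac{-199 - 63}{-5 + 21} = 59884 - \frac{-199 - 63}{16} = 59884 - \frac{1}{16} \left(-262\right) = 59884 - - \frac{131}{8} = 59884 + \frac{131}{8} = \frac{479203}{8}$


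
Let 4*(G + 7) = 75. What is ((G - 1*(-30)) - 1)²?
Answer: 26569/16 ≈ 1660.6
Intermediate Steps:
G = 47/4 (G = -7 + (¼)*75 = -7 + 75/4 = 47/4 ≈ 11.750)
((G - 1*(-30)) - 1)² = ((47/4 - 1*(-30)) - 1)² = ((47/4 + 30) - 1)² = (167/4 - 1)² = (163/4)² = 26569/16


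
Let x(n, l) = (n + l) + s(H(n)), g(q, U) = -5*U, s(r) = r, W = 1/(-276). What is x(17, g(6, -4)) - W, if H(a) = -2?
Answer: 9661/276 ≈ 35.004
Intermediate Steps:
W = -1/276 ≈ -0.0036232
x(n, l) = -2 + l + n (x(n, l) = (n + l) - 2 = (l + n) - 2 = -2 + l + n)
x(17, g(6, -4)) - W = (-2 - 5*(-4) + 17) - 1*(-1/276) = (-2 + 20 + 17) + 1/276 = 35 + 1/276 = 9661/276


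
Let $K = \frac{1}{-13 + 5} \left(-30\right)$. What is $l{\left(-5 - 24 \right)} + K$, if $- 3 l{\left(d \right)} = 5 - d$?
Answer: $- \frac{91}{12} \approx -7.5833$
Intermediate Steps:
$K = \frac{15}{4}$ ($K = \frac{1}{-8} \left(-30\right) = \left(- \frac{1}{8}\right) \left(-30\right) = \frac{15}{4} \approx 3.75$)
$l{\left(d \right)} = - \frac{5}{3} + \frac{d}{3}$ ($l{\left(d \right)} = - \frac{5 - d}{3} = - \frac{5}{3} + \frac{d}{3}$)
$l{\left(-5 - 24 \right)} + K = \left(- \frac{5}{3} + \frac{-5 - 24}{3}\right) + \frac{15}{4} = \left(- \frac{5}{3} + \frac{1}{3} \left(-29\right)\right) + \frac{15}{4} = \left(- \frac{5}{3} - \frac{29}{3}\right) + \frac{15}{4} = - \frac{34}{3} + \frac{15}{4} = - \frac{91}{12}$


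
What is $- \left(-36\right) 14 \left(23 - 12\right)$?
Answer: $5544$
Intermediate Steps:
$- \left(-36\right) 14 \left(23 - 12\right) = - \left(-504\right) \left(23 - 12\right) = - \left(-504\right) 11 = \left(-1\right) \left(-5544\right) = 5544$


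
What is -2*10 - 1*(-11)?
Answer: -9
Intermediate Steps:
-2*10 - 1*(-11) = -20 + 11 = -9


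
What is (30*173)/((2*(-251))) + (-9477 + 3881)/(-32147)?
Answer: -82016869/8068897 ≈ -10.165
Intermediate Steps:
(30*173)/((2*(-251))) + (-9477 + 3881)/(-32147) = 5190/(-502) - 5596*(-1/32147) = 5190*(-1/502) + 5596/32147 = -2595/251 + 5596/32147 = -82016869/8068897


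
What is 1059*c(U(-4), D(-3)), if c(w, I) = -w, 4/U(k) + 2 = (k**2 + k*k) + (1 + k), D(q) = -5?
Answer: -1412/9 ≈ -156.89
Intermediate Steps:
U(k) = 4/(-1 + k + 2*k**2) (U(k) = 4/(-2 + ((k**2 + k*k) + (1 + k))) = 4/(-2 + ((k**2 + k**2) + (1 + k))) = 4/(-2 + (2*k**2 + (1 + k))) = 4/(-2 + (1 + k + 2*k**2)) = 4/(-1 + k + 2*k**2))
1059*c(U(-4), D(-3)) = 1059*(-4/(-1 - 4 + 2*(-4)**2)) = 1059*(-4/(-1 - 4 + 2*16)) = 1059*(-4/(-1 - 4 + 32)) = 1059*(-4/27) = -1412/9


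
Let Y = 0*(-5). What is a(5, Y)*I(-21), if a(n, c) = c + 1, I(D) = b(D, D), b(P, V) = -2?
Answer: -2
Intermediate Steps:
Y = 0
I(D) = -2
a(n, c) = 1 + c
a(5, Y)*I(-21) = (1 + 0)*(-2) = 1*(-2) = -2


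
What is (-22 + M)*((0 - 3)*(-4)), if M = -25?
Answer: -564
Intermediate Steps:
(-22 + M)*((0 - 3)*(-4)) = (-22 - 25)*((0 - 3)*(-4)) = -(-141)*(-4) = -47*12 = -564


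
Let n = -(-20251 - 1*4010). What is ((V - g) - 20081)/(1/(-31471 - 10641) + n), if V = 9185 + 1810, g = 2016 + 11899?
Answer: -968618112/1021679231 ≈ -0.94806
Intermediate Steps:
n = 24261 (n = -(-20251 - 4010) = -1*(-24261) = 24261)
g = 13915
V = 10995
((V - g) - 20081)/(1/(-31471 - 10641) + n) = ((10995 - 1*13915) - 20081)/(1/(-31471 - 10641) + 24261) = ((10995 - 13915) - 20081)/(1/(-42112) + 24261) = (-2920 - 20081)/(-1/42112 + 24261) = -23001/1021679231/42112 = -23001*42112/1021679231 = -968618112/1021679231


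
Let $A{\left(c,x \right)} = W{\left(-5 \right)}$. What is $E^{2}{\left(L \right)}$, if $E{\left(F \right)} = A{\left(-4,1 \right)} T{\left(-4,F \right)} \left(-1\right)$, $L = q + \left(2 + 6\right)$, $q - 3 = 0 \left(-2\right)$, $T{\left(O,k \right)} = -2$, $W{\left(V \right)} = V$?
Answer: $100$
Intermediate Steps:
$A{\left(c,x \right)} = -5$
$q = 3$ ($q = 3 + 0 \left(-2\right) = 3 + 0 = 3$)
$L = 11$ ($L = 3 + \left(2 + 6\right) = 3 + 8 = 11$)
$E{\left(F \right)} = -10$ ($E{\left(F \right)} = \left(-5\right) \left(-2\right) \left(-1\right) = 10 \left(-1\right) = -10$)
$E^{2}{\left(L \right)} = \left(-10\right)^{2} = 100$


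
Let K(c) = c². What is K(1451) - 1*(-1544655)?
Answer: 3650056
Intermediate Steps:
K(1451) - 1*(-1544655) = 1451² - 1*(-1544655) = 2105401 + 1544655 = 3650056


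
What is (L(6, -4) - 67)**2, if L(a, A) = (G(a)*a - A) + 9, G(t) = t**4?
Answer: 59629284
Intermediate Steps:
L(a, A) = 9 + a**5 - A (L(a, A) = (a**4*a - A) + 9 = (a**5 - A) + 9 = 9 + a**5 - A)
(L(6, -4) - 67)**2 = ((9 + 6**5 - 1*(-4)) - 67)**2 = ((9 + 7776 + 4) - 67)**2 = (7789 - 67)**2 = 7722**2 = 59629284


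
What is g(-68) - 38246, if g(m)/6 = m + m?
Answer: -39062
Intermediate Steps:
g(m) = 12*m (g(m) = 6*(m + m) = 6*(2*m) = 12*m)
g(-68) - 38246 = 12*(-68) - 38246 = -816 - 38246 = -39062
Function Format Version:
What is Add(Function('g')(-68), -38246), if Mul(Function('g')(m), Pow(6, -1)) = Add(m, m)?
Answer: -39062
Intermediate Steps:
Function('g')(m) = Mul(12, m) (Function('g')(m) = Mul(6, Add(m, m)) = Mul(6, Mul(2, m)) = Mul(12, m))
Add(Function('g')(-68), -38246) = Add(Mul(12, -68), -38246) = Add(-816, -38246) = -39062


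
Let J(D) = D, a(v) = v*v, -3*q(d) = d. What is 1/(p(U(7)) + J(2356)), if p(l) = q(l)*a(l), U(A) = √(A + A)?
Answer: 5301/12488470 + 21*√14/24976940 ≈ 0.00042762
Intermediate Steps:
q(d) = -d/3
a(v) = v²
U(A) = √2*√A (U(A) = √(2*A) = √2*√A)
p(l) = -l³/3 (p(l) = (-l/3)*l² = -l³/3)
1/(p(U(7)) + J(2356)) = 1/(-14*√14/3 + 2356) = 1/(2356 - 14*√14/3)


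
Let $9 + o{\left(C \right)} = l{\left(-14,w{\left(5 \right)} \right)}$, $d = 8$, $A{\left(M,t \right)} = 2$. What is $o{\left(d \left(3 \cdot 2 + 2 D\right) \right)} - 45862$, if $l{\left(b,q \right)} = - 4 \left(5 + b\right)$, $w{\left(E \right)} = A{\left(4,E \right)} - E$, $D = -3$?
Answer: $-45835$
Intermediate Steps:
$w{\left(E \right)} = 2 - E$
$l{\left(b,q \right)} = -20 - 4 b$
$o{\left(C \right)} = 27$ ($o{\left(C \right)} = -9 - -36 = -9 + \left(-20 + 56\right) = -9 + 36 = 27$)
$o{\left(d \left(3 \cdot 2 + 2 D\right) \right)} - 45862 = 27 - 45862 = -45835$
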